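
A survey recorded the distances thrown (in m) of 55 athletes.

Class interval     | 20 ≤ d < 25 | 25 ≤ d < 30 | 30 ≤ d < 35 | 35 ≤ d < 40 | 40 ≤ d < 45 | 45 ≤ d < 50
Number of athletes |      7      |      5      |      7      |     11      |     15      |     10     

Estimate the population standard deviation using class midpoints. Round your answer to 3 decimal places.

Midpoints: 22.5, 27.5, 32.5, 37.5, 42.5, 47.5
n = 55, Σfm = 2047.5, mean = 37.2273
Σfm² = 79843.75
Σf(m − x̄)² = Σfm² − (Σfm)²/n = 79843.75 − 2047.5²/55 = 3620.9091
Population variance = 3620.9091 / 55 = 65.8347
Standard deviation = √65.8347 = 8.1139

8.114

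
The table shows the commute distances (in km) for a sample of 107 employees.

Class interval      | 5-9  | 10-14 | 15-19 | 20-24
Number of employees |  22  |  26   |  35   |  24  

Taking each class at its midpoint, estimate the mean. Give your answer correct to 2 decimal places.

14.85

Midpoints: 7, 12, 17, 22
Σfm = 22×7 + 26×12 + 35×17 + 24×22 = 1589
n = Σf = 107
Mean = 1589 / 107 = 14.8505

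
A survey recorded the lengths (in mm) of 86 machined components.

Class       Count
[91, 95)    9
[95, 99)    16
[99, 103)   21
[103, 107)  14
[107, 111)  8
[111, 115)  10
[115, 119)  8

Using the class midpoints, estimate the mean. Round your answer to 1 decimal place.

103.7

Midpoints: 93, 97, 101, 105, 109, 113, 117
Σfm = 9×93 + 16×97 + 21×101 + 14×105 + 8×109 + 10×113 + 8×117 = 8918
n = Σf = 86
Mean = 8918 / 86 = 103.6977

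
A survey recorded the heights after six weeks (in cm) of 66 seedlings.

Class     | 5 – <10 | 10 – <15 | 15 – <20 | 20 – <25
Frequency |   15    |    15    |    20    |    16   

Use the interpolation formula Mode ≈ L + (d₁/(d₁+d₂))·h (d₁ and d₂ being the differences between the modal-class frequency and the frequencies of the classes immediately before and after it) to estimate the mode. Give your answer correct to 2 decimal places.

17.78

Modal class: 15 – <20 (highest frequency 20).
d₁ = 20 − 15 = 5, d₂ = 20 − 16 = 4
Mode ≈ 15 + (5/(5+4)) × 5 = 15 + 2.7778 = 17.7778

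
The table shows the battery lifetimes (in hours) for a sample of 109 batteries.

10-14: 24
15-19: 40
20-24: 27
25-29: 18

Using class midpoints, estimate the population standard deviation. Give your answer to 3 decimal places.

5.001

Midpoints: 12, 17, 22, 27
n = 109, Σfm = 2048, mean = 18.7890
Σfm² = 41206
Σf(m − x̄)² = Σfm² − (Σfm)²/n = 41206 − 2048²/109 = 2726.1468
Population variance = 2726.1468 / 109 = 25.0105
Standard deviation = √25.0105 = 5.0011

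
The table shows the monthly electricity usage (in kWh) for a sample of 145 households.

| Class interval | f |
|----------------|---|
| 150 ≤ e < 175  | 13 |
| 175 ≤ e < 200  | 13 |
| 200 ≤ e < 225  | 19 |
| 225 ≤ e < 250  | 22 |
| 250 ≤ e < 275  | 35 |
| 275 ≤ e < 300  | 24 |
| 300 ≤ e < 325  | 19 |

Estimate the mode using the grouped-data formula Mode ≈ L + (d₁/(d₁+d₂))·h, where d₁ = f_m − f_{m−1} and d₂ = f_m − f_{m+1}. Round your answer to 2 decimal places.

263.54

Modal class: 250 ≤ e < 275 (highest frequency 35).
d₁ = 35 − 22 = 13, d₂ = 35 − 24 = 11
Mode ≈ 250 + (13/(13+11)) × 25 = 250 + 13.5417 = 263.5417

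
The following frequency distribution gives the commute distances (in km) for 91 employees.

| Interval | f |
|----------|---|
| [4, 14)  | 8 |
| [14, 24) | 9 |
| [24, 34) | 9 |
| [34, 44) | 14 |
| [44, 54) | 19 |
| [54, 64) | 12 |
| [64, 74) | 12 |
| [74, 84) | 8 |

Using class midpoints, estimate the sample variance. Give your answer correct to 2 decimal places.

Midpoints: 9, 19, 29, 39, 49, 59, 69, 79
n = 91, Σfm = 4149, mean = 45.5934
Σfm² = 227211
Σf(m − x̄)² = Σfm² − (Σfm)²/n = 227211 − 4149²/91 = 38043.9560
Sample variance = 38043.9560 / 90 = 422.7106

422.71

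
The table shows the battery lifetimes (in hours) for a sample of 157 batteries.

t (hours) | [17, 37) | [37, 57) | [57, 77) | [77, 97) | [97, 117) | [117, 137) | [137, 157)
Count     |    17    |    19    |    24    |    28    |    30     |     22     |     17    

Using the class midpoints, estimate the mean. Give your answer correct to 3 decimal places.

Midpoints: 27, 47, 67, 87, 107, 127, 147
Σfm = 17×27 + 19×47 + 24×67 + 28×87 + 30×107 + 22×127 + 17×147 = 13899
n = Σf = 157
Mean = 13899 / 157 = 88.5287

88.529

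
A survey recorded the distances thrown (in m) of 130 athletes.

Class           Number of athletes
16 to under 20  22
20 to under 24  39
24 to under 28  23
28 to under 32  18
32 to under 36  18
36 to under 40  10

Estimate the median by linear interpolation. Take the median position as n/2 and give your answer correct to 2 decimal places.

24.70

Cumulative frequencies: 22, 61, 84, 102, 120, 130
n = 130; position = n/2 = 65.
This falls in the class 24 to under 28: L = 24, F = 61, f = 23, h = 4.
Median ≈ 24 + ((65 − 61) / 23) × 4 = 24.6957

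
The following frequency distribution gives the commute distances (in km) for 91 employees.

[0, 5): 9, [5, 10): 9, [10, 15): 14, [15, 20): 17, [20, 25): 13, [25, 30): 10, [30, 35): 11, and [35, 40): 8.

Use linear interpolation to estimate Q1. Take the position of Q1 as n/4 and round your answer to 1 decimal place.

Cumulative frequencies: 9, 18, 32, 49, 62, 72, 83, 91
n = 91; position = n/4 = 22.75.
This falls in the class [10, 15): L = 10, F = 18, f = 14, h = 5.
Lower quartile ≈ 10 + ((22.75 − 18) / 14) × 5 = 11.6964

11.7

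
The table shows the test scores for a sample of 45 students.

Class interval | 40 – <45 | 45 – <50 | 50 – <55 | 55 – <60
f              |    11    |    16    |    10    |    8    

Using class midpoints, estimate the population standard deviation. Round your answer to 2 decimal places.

Midpoints: 42.5, 47.5, 52.5, 57.5
n = 45, Σfm = 2212.5, mean = 49.1667
Σfm² = 109981.25
Σf(m − x̄)² = Σfm² − (Σfm)²/n = 109981.25 − 2212.5²/45 = 1200.0000
Population variance = 1200.0000 / 45 = 26.6667
Standard deviation = √26.6667 = 5.1640

5.16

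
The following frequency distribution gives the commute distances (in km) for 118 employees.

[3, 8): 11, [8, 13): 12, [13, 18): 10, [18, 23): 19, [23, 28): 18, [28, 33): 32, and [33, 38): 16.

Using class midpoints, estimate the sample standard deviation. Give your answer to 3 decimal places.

9.398

Midpoints: 5.5, 10.5, 15.5, 20.5, 25.5, 30.5, 35.5
n = 118, Σfm = 2734, mean = 23.1695
Σfm² = 73679.5
Σf(m − x̄)² = Σfm² − (Σfm)²/n = 73679.5 − 2734²/118 = 10334.1102
Sample variance = 10334.1102 / 117 = 88.3257
Standard deviation = √88.3257 = 9.3982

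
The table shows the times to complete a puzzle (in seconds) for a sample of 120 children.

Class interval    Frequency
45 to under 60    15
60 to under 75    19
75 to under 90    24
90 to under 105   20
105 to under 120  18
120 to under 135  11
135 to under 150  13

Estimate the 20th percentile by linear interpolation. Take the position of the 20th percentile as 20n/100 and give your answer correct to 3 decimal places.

Cumulative frequencies: 15, 34, 58, 78, 96, 107, 120
n = 120; position = 20n/100 = 24.
This falls in the class 60 to under 75: L = 60, F = 15, f = 19, h = 15.
20th percentile ≈ 60 + ((24 − 15) / 19) × 15 = 67.1053

67.105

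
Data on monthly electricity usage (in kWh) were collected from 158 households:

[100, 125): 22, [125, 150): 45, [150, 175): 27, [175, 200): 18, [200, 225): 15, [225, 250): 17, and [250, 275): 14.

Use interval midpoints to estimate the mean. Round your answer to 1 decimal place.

Midpoints: 112.5, 137.5, 162.5, 187.5, 212.5, 237.5, 262.5
Σfm = 22×112.5 + 45×137.5 + 27×162.5 + 18×187.5 + 15×212.5 + 17×237.5 + 14×262.5 = 27325
n = Σf = 158
Mean = 27325 / 158 = 172.9430

172.9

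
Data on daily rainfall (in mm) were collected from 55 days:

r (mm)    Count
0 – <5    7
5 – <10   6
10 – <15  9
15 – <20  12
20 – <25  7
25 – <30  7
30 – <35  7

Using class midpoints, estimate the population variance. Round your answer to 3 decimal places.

Midpoints: 2.5, 7.5, 12.5, 17.5, 22.5, 27.5, 32.5
n = 55, Σfm = 962.5, mean = 17.5000
Σfm² = 21693.75
Σf(m − x̄)² = Σfm² − (Σfm)²/n = 21693.75 − 962.5²/55 = 4850.0000
Population variance = 4850.0000 / 55 = 88.1818

88.182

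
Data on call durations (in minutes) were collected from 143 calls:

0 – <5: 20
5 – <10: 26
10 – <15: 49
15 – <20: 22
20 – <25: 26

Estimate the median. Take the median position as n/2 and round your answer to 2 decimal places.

Cumulative frequencies: 20, 46, 95, 117, 143
n = 143; position = n/2 = 71.5.
This falls in the class 10 – <15: L = 10, F = 46, f = 49, h = 5.
Median ≈ 10 + ((71.5 − 46) / 49) × 5 = 12.6020

12.60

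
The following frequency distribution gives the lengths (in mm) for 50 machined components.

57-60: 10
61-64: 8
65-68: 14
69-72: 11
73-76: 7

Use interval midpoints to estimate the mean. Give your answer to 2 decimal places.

Midpoints: 58.5, 62.5, 66.5, 70.5, 74.5
Σfm = 10×58.5 + 8×62.5 + 14×66.5 + 11×70.5 + 7×74.5 = 3313
n = Σf = 50
Mean = 3313 / 50 = 66.2600

66.26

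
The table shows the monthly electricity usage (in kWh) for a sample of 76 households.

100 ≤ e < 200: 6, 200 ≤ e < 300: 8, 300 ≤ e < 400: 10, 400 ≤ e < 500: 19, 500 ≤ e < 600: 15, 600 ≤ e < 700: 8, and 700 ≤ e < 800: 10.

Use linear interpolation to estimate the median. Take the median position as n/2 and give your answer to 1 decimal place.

Cumulative frequencies: 6, 14, 24, 43, 58, 66, 76
n = 76; position = n/2 = 38.
This falls in the class 400 ≤ e < 500: L = 400, F = 24, f = 19, h = 100.
Median ≈ 400 + ((38 − 24) / 19) × 100 = 473.6842

473.7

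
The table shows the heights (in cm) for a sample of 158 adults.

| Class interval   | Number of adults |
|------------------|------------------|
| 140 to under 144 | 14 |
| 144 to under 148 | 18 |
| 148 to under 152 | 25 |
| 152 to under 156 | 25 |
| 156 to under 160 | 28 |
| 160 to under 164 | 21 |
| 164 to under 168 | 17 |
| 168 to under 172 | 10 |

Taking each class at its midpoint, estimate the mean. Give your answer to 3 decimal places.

Midpoints: 142, 146, 150, 154, 158, 162, 166, 170
Σfm = 14×142 + 18×146 + 25×150 + 25×154 + 28×158 + 21×162 + 17×166 + 10×170 = 24564
n = Σf = 158
Mean = 24564 / 158 = 155.4684

155.468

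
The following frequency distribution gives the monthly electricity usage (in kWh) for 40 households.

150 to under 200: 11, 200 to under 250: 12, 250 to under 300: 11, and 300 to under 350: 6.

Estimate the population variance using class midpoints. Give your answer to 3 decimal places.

Midpoints: 175, 225, 275, 325
n = 40, Σfm = 9600, mean = 240.0000
Σfm² = 2410000
Σf(m − x̄)² = Σfm² − (Σfm)²/n = 2410000 − 9600²/40 = 106000.0000
Population variance = 106000.0000 / 40 = 2650.0000

2650.000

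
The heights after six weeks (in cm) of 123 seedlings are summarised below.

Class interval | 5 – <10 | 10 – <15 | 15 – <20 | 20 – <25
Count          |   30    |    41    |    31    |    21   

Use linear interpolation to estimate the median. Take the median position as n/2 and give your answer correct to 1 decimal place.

13.8

Cumulative frequencies: 30, 71, 102, 123
n = 123; position = n/2 = 61.5.
This falls in the class 10 – <15: L = 10, F = 30, f = 41, h = 5.
Median ≈ 10 + ((61.5 − 30) / 41) × 5 = 13.8415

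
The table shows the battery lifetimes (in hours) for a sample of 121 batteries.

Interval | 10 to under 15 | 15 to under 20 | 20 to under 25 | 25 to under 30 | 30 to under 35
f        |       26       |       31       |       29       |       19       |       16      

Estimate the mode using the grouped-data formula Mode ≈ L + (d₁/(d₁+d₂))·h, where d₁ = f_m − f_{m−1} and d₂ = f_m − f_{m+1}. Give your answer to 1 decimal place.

Modal class: 15 to under 20 (highest frequency 31).
d₁ = 31 − 26 = 5, d₂ = 31 − 29 = 2
Mode ≈ 15 + (5/(5+2)) × 5 = 15 + 3.5714 = 18.5714

18.6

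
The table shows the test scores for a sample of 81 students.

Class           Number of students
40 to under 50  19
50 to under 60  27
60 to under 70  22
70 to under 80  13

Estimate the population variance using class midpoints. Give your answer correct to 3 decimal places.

101.997

Midpoints: 45, 55, 65, 75
n = 81, Σfm = 4745, mean = 58.5802
Σfm² = 286225
Σf(m − x̄)² = Σfm² − (Σfm)²/n = 286225 − 4745²/81 = 8261.7284
Population variance = 8261.7284 / 81 = 101.9966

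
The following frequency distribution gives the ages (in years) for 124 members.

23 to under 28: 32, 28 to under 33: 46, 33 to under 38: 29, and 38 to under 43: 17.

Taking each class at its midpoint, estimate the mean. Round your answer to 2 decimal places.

Midpoints: 25.5, 30.5, 35.5, 40.5
Σfm = 32×25.5 + 46×30.5 + 29×35.5 + 17×40.5 = 3937
n = Σf = 124
Mean = 3937 / 124 = 31.7500

31.75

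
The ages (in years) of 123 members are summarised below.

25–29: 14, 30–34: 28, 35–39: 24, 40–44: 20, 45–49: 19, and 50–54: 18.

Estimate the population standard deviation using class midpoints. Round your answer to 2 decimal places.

Midpoints: 27, 32, 37, 42, 47, 52
n = 123, Σfm = 4831, mean = 39.2764
Σfm² = 197657
Σf(m − x̄)² = Σfm² − (Σfm)²/n = 197657 − 4831²/123 = 7912.6016
Population variance = 7912.6016 / 123 = 64.3301
Standard deviation = √64.3301 = 8.0206

8.02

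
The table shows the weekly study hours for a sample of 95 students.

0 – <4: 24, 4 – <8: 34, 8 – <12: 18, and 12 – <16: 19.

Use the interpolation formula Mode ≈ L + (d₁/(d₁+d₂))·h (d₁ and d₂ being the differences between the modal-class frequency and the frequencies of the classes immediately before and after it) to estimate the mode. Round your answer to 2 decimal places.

5.54

Modal class: 4 – <8 (highest frequency 34).
d₁ = 34 − 24 = 10, d₂ = 34 − 18 = 16
Mode ≈ 4 + (10/(10+16)) × 4 = 4 + 1.5385 = 5.5385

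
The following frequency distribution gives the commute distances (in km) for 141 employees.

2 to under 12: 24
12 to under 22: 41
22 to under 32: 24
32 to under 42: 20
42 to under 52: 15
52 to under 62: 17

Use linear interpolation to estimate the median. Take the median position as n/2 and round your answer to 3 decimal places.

Cumulative frequencies: 24, 65, 89, 109, 124, 141
n = 141; position = n/2 = 70.5.
This falls in the class 22 to under 32: L = 22, F = 65, f = 24, h = 10.
Median ≈ 22 + ((70.5 − 65) / 24) × 10 = 24.2917

24.292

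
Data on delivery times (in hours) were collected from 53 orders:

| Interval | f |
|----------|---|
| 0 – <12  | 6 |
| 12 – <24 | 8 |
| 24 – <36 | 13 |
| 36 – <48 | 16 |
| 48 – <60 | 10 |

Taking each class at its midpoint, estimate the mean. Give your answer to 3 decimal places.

Midpoints: 6, 18, 30, 42, 54
Σfm = 6×6 + 8×18 + 13×30 + 16×42 + 10×54 = 1782
n = Σf = 53
Mean = 1782 / 53 = 33.6226

33.623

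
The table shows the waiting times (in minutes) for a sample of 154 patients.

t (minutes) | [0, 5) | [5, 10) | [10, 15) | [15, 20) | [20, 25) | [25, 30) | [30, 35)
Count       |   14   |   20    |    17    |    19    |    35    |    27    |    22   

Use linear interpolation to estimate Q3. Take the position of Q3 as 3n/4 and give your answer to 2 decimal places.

26.94

Cumulative frequencies: 14, 34, 51, 70, 105, 132, 154
n = 154; position = 3n/4 = 115.5.
This falls in the class [25, 30): L = 25, F = 105, f = 27, h = 5.
Upper quartile ≈ 25 + ((115.5 − 105) / 27) × 5 = 26.9444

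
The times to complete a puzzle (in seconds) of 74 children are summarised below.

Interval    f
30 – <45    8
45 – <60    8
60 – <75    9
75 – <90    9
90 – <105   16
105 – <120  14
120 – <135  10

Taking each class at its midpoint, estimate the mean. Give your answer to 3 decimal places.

Midpoints: 37.5, 52.5, 67.5, 82.5, 97.5, 112.5, 127.5
Σfm = 8×37.5 + 8×52.5 + 9×67.5 + 9×82.5 + 16×97.5 + 14×112.5 + 10×127.5 = 6480
n = Σf = 74
Mean = 6480 / 74 = 87.5676

87.568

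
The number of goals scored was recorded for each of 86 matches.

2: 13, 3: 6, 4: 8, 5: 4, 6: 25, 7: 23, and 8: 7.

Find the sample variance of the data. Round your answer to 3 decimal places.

3.722

Values: 2, 3, 4, 5, 6, 7, 8
n = 86, Σfx = 463, mean = 5.3837
Σfx² = 2809
Σf(x − x̄)² = Σfx² − (Σfx)²/n = 2809 − 463²/86 = 316.3372
Sample variance = 316.3372 / 85 = 3.7216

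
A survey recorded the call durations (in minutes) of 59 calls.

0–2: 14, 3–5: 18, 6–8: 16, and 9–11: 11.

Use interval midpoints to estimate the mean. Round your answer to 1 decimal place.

Midpoints: 1, 4, 7, 10
Σfm = 14×1 + 18×4 + 16×7 + 11×10 = 308
n = Σf = 59
Mean = 308 / 59 = 5.2203

5.2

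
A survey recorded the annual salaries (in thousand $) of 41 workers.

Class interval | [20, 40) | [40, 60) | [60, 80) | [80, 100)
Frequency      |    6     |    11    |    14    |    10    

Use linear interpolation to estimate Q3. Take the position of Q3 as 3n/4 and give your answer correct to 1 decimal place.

Cumulative frequencies: 6, 17, 31, 41
n = 41; position = 3n/4 = 30.75.
This falls in the class [60, 80): L = 60, F = 17, f = 14, h = 20.
Upper quartile ≈ 60 + ((30.75 − 17) / 14) × 20 = 79.6429

79.6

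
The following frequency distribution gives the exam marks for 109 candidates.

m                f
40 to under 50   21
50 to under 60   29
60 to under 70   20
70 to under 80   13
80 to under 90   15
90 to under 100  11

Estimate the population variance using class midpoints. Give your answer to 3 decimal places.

261.257

Midpoints: 45, 55, 65, 75, 85, 95
n = 109, Σfm = 7135, mean = 65.4587
Σfm² = 495525
Σf(m − x̄)² = Σfm² − (Σfm)²/n = 495525 − 7135²/109 = 28477.0642
Population variance = 28477.0642 / 109 = 261.2575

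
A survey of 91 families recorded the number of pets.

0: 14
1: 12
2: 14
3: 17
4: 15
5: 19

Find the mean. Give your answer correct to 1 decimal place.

2.7

Values: 0, 1, 2, 3, 4, 5
Σfx = 14×0 + 12×1 + 14×2 + 17×3 + 15×4 + 19×5 = 246
n = Σf = 91
Mean = 246 / 91 = 2.7033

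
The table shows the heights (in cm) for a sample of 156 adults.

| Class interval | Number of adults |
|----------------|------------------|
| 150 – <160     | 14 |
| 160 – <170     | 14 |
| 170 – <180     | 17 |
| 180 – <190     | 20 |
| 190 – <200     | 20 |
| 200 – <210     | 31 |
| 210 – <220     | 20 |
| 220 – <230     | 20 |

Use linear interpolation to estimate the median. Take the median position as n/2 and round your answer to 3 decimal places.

Cumulative frequencies: 14, 28, 45, 65, 85, 116, 136, 156
n = 156; position = n/2 = 78.
This falls in the class 190 – <200: L = 190, F = 65, f = 20, h = 10.
Median ≈ 190 + ((78 − 65) / 20) × 10 = 196.5000

196.500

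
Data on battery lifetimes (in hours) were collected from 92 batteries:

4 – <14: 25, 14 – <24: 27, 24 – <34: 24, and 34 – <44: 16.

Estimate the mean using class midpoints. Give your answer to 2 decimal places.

22.37

Midpoints: 9, 19, 29, 39
Σfm = 25×9 + 27×19 + 24×29 + 16×39 = 2058
n = Σf = 92
Mean = 2058 / 92 = 22.3696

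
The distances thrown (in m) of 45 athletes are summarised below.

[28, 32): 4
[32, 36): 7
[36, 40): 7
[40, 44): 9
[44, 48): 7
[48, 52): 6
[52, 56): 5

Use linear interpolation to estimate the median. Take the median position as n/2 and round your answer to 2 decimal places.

Cumulative frequencies: 4, 11, 18, 27, 34, 40, 45
n = 45; position = n/2 = 22.5.
This falls in the class [40, 44): L = 40, F = 18, f = 9, h = 4.
Median ≈ 40 + ((22.5 − 18) / 9) × 4 = 42.0000

42.00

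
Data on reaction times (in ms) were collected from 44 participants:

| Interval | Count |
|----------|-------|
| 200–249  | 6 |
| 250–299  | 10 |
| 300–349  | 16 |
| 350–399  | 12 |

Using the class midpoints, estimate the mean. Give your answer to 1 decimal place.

313.1

Midpoints: 224.5, 274.5, 324.5, 374.5
Σfm = 6×224.5 + 10×274.5 + 16×324.5 + 12×374.5 = 13778
n = Σf = 44
Mean = 13778 / 44 = 313.1364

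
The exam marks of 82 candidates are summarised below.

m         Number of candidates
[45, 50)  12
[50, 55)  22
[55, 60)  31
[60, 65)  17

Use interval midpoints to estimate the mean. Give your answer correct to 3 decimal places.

Midpoints: 47.5, 52.5, 57.5, 62.5
Σfm = 12×47.5 + 22×52.5 + 31×57.5 + 17×62.5 = 4570
n = Σf = 82
Mean = 4570 / 82 = 55.7317

55.732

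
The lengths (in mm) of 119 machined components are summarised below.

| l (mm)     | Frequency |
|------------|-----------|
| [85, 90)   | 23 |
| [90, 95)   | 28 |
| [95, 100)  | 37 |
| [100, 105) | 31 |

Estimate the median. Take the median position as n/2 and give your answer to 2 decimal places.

Cumulative frequencies: 23, 51, 88, 119
n = 119; position = n/2 = 59.5.
This falls in the class [95, 100): L = 95, F = 51, f = 37, h = 5.
Median ≈ 95 + ((59.5 − 51) / 37) × 5 = 96.1486

96.15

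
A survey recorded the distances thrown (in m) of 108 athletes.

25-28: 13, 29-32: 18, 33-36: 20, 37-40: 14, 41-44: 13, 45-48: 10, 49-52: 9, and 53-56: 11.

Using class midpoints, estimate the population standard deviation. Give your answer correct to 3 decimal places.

8.762

Midpoints: 26.5, 30.5, 34.5, 38.5, 42.5, 46.5, 50.5, 54.5
n = 108, Σfm = 4194, mean = 38.8333
Σfm² = 171159
Σf(m − x̄)² = Σfm² − (Σfm)²/n = 171159 − 4194²/108 = 8292.0000
Population variance = 8292.0000 / 108 = 76.7778
Standard deviation = √76.7778 = 8.7623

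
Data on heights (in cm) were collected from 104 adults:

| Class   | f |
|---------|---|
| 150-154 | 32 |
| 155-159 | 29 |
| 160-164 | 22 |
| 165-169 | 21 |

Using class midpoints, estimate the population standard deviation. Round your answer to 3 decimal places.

Midpoints: 152, 157, 162, 167
n = 104, Σfm = 16488, mean = 158.5385
Σfm² = 2617186
Σf(m − x̄)² = Σfm² − (Σfm)²/n = 2617186 − 16488²/104 = 3203.8462
Population variance = 3203.8462 / 104 = 30.8062
Standard deviation = √30.8062 = 5.5503

5.550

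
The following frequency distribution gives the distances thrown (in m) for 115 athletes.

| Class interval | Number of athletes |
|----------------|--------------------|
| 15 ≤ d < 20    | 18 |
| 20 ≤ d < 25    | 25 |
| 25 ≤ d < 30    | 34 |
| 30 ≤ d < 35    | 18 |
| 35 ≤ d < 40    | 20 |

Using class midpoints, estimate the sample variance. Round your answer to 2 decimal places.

42.75

Midpoints: 17.5, 22.5, 27.5, 32.5, 37.5
n = 115, Σfm = 3147.5, mean = 27.3696
Σfm² = 91018.75
Σf(m − x̄)² = Σfm² − (Σfm)²/n = 91018.75 − 3147.5²/115 = 4873.0435
Sample variance = 4873.0435 / 114 = 42.7460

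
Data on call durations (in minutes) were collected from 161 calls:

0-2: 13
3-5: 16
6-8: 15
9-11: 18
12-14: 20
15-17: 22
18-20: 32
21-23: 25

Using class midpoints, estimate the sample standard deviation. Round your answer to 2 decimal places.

6.72

Midpoints: 1, 4, 7, 10, 13, 16, 19, 22
n = 161, Σfm = 2132, mean = 13.2422
Σfm² = 35468
Σf(m − x̄)² = Σfm² − (Σfm)²/n = 35468 − 2132²/161 = 7235.5528
Sample variance = 7235.5528 / 160 = 45.2222
Standard deviation = √45.2222 = 6.7247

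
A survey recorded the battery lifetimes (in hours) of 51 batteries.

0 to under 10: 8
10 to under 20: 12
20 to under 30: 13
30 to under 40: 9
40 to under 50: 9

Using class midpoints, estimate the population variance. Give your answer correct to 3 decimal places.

174.471

Midpoints: 5, 15, 25, 35, 45
n = 51, Σfm = 1265, mean = 24.8039
Σfm² = 40275
Σf(m − x̄)² = Σfm² − (Σfm)²/n = 40275 − 1265²/51 = 8898.0392
Population variance = 8898.0392 / 51 = 174.4714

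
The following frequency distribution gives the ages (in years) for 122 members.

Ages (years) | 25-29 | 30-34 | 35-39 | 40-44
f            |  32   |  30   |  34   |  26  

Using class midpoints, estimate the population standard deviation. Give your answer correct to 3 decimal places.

5.472

Midpoints: 27, 32, 37, 42
n = 122, Σfm = 4174, mean = 34.2131
Σfm² = 146458
Σf(m − x̄)² = Σfm² − (Σfm)²/n = 146458 − 4174²/122 = 3652.4590
Population variance = 3652.4590 / 122 = 29.9382
Standard deviation = √29.9382 = 5.4716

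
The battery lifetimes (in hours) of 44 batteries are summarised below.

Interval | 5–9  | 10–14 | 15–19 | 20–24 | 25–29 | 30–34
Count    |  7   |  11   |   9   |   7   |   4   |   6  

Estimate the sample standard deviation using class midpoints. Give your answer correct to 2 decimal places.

8.16

Midpoints: 7, 12, 17, 22, 27, 32
n = 44, Σfm = 788, mean = 17.9091
Σfm² = 16976
Σf(m − x̄)² = Σfm² − (Σfm)²/n = 16976 − 788²/44 = 2863.6364
Sample variance = 2863.6364 / 43 = 66.5962
Standard deviation = √66.5962 = 8.1606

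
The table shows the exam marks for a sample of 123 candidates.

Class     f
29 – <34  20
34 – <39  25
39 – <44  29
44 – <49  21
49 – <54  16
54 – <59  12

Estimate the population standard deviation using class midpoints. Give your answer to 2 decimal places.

7.72

Midpoints: 31.5, 36.5, 41.5, 46.5, 51.5, 56.5
n = 123, Σfm = 5224.5, mean = 42.4756
Σfm² = 229246.75
Σf(m − x̄)² = Σfm² − (Σfm)²/n = 229246.75 − 5224.5²/123 = 7332.9268
Population variance = 7332.9268 / 123 = 59.6173
Standard deviation = √59.6173 = 7.7212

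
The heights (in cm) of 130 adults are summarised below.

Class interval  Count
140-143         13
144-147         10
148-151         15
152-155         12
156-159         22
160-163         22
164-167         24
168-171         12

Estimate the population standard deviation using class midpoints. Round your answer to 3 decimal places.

Midpoints: 141.5, 145.5, 149.5, 153.5, 157.5, 161.5, 165.5, 169.5
n = 130, Σfm = 20403, mean = 156.9462
Σfm² = 3211668.5
Σf(m − x̄)² = Σfm² − (Σfm)²/n = 3211668.5 − 20403²/130 = 9496.1231
Population variance = 9496.1231 / 130 = 73.0471
Standard deviation = √73.0471 = 8.5468

8.547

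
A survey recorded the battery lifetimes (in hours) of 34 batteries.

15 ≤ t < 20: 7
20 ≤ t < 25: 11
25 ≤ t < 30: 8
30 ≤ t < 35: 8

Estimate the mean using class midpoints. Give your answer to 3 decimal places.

25.000

Midpoints: 17.5, 22.5, 27.5, 32.5
Σfm = 7×17.5 + 11×22.5 + 8×27.5 + 8×32.5 = 850
n = Σf = 34
Mean = 850 / 34 = 25.0000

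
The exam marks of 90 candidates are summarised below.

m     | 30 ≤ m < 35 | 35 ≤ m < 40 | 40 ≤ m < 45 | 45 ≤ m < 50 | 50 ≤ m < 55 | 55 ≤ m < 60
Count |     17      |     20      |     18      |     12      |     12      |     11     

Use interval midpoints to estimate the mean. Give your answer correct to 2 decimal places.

43.33

Midpoints: 32.5, 37.5, 42.5, 47.5, 52.5, 57.5
Σfm = 17×32.5 + 20×37.5 + 18×42.5 + 12×47.5 + 12×52.5 + 11×57.5 = 3900
n = Σf = 90
Mean = 3900 / 90 = 43.3333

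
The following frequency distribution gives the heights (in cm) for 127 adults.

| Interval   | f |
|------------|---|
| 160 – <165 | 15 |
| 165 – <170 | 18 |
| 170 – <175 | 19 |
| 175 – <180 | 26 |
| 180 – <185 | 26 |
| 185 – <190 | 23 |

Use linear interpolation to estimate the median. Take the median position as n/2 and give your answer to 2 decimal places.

Cumulative frequencies: 15, 33, 52, 78, 104, 127
n = 127; position = n/2 = 63.5.
This falls in the class 175 – <180: L = 175, F = 52, f = 26, h = 5.
Median ≈ 175 + ((63.5 − 52) / 26) × 5 = 177.2115

177.21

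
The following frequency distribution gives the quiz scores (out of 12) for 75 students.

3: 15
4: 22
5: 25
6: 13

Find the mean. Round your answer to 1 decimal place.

Values: 3, 4, 5, 6
Σfx = 15×3 + 22×4 + 25×5 + 13×6 = 336
n = Σf = 75
Mean = 336 / 75 = 4.4800

4.5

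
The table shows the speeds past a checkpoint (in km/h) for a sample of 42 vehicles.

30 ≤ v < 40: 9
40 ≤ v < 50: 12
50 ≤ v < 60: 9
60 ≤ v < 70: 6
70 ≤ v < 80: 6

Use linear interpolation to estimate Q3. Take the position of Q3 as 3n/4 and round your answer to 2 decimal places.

Cumulative frequencies: 9, 21, 30, 36, 42
n = 42; position = 3n/4 = 31.5.
This falls in the class 60 ≤ v < 70: L = 60, F = 30, f = 6, h = 10.
Upper quartile ≈ 60 + ((31.5 − 30) / 6) × 10 = 62.5000

62.50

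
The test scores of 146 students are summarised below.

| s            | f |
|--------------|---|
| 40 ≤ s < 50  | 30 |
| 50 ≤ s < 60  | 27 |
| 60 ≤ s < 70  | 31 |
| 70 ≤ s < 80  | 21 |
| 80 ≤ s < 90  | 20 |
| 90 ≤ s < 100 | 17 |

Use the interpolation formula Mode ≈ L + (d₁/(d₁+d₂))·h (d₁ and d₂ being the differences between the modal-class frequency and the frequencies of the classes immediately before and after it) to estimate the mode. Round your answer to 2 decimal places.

62.86

Modal class: 60 ≤ s < 70 (highest frequency 31).
d₁ = 31 − 27 = 4, d₂ = 31 − 21 = 10
Mode ≈ 60 + (4/(4+10)) × 10 = 60 + 2.8571 = 62.8571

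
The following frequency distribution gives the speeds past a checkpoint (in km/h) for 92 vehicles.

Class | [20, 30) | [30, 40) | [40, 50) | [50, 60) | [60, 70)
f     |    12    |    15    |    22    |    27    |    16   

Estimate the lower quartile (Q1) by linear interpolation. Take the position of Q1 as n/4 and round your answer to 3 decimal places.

37.333

Cumulative frequencies: 12, 27, 49, 76, 92
n = 92; position = n/4 = 23.
This falls in the class [30, 40): L = 30, F = 12, f = 15, h = 10.
Lower quartile ≈ 30 + ((23 − 12) / 15) × 10 = 37.3333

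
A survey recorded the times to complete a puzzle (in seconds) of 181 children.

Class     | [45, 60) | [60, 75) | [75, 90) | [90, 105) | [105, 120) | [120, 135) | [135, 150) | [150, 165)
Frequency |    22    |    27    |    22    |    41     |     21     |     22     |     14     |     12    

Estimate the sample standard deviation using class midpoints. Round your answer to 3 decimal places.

Midpoints: 52.5, 67.5, 82.5, 97.5, 112.5, 127.5, 142.5, 157.5
n = 181, Σfm = 17842.5, mean = 98.5773
Σfm² = 1928531.25
Σf(m − x̄)² = Σfm² − (Σfm)²/n = 1928531.25 − 17842.5²/181 = 169664.9171
Sample variance = 169664.9171 / 180 = 942.5829
Standard deviation = √942.5829 = 30.7015

30.702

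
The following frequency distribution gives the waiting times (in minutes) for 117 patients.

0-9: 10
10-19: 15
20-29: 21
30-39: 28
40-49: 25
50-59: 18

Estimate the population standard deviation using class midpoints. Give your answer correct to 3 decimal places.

Midpoints: 4.5, 14.5, 24.5, 34.5, 44.5, 54.5
n = 117, Σfm = 3836.5, mean = 32.7906
Σfm² = 152259.25
Σf(m − x̄)² = Σfm² − (Σfm)²/n = 152259.25 − 3836.5²/117 = 26458.1197
Population variance = 26458.1197 / 117 = 226.1378
Standard deviation = √226.1378 = 15.0379

15.038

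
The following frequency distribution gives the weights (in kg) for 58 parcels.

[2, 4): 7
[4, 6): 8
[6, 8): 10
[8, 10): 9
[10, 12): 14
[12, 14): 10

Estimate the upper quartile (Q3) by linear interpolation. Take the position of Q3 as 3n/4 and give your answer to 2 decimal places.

11.36

Cumulative frequencies: 7, 15, 25, 34, 48, 58
n = 58; position = 3n/4 = 43.5.
This falls in the class [10, 12): L = 10, F = 34, f = 14, h = 2.
Upper quartile ≈ 10 + ((43.5 − 34) / 14) × 2 = 11.3571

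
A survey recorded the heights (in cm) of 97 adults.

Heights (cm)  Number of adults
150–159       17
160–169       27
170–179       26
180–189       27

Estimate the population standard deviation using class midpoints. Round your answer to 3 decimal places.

Midpoints: 154.5, 164.5, 174.5, 184.5
n = 97, Σfm = 16586.5, mean = 170.9948
Σfm² = 2847214.25
Σf(m − x̄)² = Σfm² − (Σfm)²/n = 2847214.25 − 16586.5²/97 = 11008.2474
Population variance = 11008.2474 / 97 = 113.4871
Standard deviation = √113.4871 = 10.6530

10.653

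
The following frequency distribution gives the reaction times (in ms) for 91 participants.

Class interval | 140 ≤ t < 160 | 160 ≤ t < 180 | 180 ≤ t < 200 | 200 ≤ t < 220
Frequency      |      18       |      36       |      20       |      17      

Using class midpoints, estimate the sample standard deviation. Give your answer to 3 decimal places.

20.194

Midpoints: 150, 170, 190, 210
n = 91, Σfm = 16190, mean = 177.9121
Σfm² = 2917100
Σf(m − x̄)² = Σfm² − (Σfm)²/n = 2917100 − 16190²/91 = 36703.2967
Sample variance = 36703.2967 / 90 = 407.8144
Standard deviation = √407.8144 = 20.1944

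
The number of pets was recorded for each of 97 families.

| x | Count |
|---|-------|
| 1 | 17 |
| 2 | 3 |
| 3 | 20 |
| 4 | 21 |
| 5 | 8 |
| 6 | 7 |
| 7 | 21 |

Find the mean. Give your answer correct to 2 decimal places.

4.08

Values: 1, 2, 3, 4, 5, 6, 7
Σfx = 17×1 + 3×2 + 20×3 + 21×4 + 8×5 + 7×6 + 21×7 = 396
n = Σf = 97
Mean = 396 / 97 = 4.0825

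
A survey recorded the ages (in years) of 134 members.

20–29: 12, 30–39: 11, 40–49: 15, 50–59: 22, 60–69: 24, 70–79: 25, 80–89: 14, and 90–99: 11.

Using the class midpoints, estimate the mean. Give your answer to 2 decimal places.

Midpoints: 24.5, 34.5, 44.5, 54.5, 64.5, 74.5, 84.5, 94.5
Σfm = 12×24.5 + 11×34.5 + 15×44.5 + 22×54.5 + 24×64.5 + 25×74.5 + 14×84.5 + 11×94.5 = 8173
n = Σf = 134
Mean = 8173 / 134 = 60.9925

60.99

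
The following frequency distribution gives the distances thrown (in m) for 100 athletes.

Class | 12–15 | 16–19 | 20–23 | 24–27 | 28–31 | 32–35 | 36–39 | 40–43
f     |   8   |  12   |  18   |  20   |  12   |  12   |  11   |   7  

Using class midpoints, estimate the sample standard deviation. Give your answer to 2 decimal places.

Midpoints: 13.5, 17.5, 21.5, 25.5, 29.5, 33.5, 37.5, 41.5
n = 100, Σfm = 2674, mean = 26.7400
Σfm² = 77893
Σf(m − x̄)² = Σfm² − (Σfm)²/n = 77893 − 2674²/100 = 6390.2400
Sample variance = 6390.2400 / 99 = 64.5479
Standard deviation = √64.5479 = 8.0342

8.03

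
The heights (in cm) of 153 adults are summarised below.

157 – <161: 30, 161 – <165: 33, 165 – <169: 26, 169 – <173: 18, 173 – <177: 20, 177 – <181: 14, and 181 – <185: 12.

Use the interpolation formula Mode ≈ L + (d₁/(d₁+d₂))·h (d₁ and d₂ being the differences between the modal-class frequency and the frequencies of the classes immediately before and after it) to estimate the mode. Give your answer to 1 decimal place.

Modal class: 161 – <165 (highest frequency 33).
d₁ = 33 − 30 = 3, d₂ = 33 − 26 = 7
Mode ≈ 161 + (3/(3+7)) × 4 = 161 + 1.2000 = 162.2000

162.2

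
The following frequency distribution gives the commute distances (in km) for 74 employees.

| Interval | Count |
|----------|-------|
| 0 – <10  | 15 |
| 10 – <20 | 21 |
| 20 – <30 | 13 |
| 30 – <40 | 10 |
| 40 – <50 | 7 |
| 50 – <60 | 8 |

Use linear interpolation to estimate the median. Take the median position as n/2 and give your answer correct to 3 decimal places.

20.769

Cumulative frequencies: 15, 36, 49, 59, 66, 74
n = 74; position = n/2 = 37.
This falls in the class 20 – <30: L = 20, F = 36, f = 13, h = 10.
Median ≈ 20 + ((37 − 36) / 13) × 10 = 20.7692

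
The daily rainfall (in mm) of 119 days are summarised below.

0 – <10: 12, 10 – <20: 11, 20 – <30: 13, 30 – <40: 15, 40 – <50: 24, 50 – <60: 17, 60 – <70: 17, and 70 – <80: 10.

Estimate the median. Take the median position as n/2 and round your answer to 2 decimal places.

Cumulative frequencies: 12, 23, 36, 51, 75, 92, 109, 119
n = 119; position = n/2 = 59.5.
This falls in the class 40 – <50: L = 40, F = 51, f = 24, h = 10.
Median ≈ 40 + ((59.5 − 51) / 24) × 10 = 43.5417

43.54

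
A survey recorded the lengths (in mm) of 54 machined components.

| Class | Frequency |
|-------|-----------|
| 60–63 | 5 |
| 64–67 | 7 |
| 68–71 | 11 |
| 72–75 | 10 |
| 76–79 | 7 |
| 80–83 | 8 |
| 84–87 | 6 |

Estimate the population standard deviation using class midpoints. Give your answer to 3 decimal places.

7.241

Midpoints: 61.5, 65.5, 69.5, 73.5, 77.5, 81.5, 85.5
n = 54, Σfm = 3973, mean = 73.5741
Σfm² = 295141.5
Σf(m − x̄)² = Σfm² − (Σfm)²/n = 295141.5 − 3973²/54 = 2831.7037
Population variance = 2831.7037 / 54 = 52.4390
Standard deviation = √52.4390 = 7.2415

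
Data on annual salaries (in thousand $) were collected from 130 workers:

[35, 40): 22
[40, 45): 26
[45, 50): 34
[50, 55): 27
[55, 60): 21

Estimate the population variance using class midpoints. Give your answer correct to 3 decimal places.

43.268

Midpoints: 37.5, 42.5, 47.5, 52.5, 57.5
n = 130, Σfm = 6170, mean = 47.4615
Σfm² = 298462.5
Σf(m − x̄)² = Σfm² − (Σfm)²/n = 298462.5 − 6170²/130 = 5624.8077
Population variance = 5624.8077 / 130 = 43.2678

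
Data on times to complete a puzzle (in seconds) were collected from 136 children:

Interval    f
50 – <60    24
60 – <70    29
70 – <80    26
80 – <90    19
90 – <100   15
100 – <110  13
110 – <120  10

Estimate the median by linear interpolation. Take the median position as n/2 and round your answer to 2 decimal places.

Cumulative frequencies: 24, 53, 79, 98, 113, 126, 136
n = 136; position = n/2 = 68.
This falls in the class 70 – <80: L = 70, F = 53, f = 26, h = 10.
Median ≈ 70 + ((68 − 53) / 26) × 10 = 75.7692

75.77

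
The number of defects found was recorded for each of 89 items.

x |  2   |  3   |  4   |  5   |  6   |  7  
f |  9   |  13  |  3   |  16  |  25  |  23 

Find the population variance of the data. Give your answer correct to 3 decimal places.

2.814

Values: 2, 3, 4, 5, 6, 7
n = 89, Σfx = 460, mean = 5.1685
Σfx² = 2628
Σf(x − x̄)² = Σfx² − (Σfx)²/n = 2628 − 460²/89 = 250.4719
Population variance = 250.4719 / 89 = 2.8143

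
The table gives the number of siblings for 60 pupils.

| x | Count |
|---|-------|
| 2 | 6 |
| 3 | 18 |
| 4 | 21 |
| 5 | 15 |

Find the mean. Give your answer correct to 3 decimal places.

3.750

Values: 2, 3, 4, 5
Σfx = 6×2 + 18×3 + 21×4 + 15×5 = 225
n = Σf = 60
Mean = 225 / 60 = 3.7500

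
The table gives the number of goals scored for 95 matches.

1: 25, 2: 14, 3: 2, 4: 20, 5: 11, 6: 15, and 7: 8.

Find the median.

Cumulative frequencies: 25, 39, 41, 61, 72, 87, 95
n = 95, so the median is the value in position (n+1)/2 = 48.
Position 48 falls at value 4.

4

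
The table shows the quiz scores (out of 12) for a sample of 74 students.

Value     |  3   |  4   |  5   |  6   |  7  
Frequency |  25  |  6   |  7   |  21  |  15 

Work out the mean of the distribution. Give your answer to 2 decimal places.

4.93

Values: 3, 4, 5, 6, 7
Σfx = 25×3 + 6×4 + 7×5 + 21×6 + 15×7 = 365
n = Σf = 74
Mean = 365 / 74 = 4.9324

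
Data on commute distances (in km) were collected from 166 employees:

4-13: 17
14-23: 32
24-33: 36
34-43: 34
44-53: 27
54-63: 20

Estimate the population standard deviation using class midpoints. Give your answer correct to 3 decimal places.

15.160

Midpoints: 8.5, 18.5, 28.5, 38.5, 48.5, 58.5
n = 166, Σfm = 5551, mean = 33.4398
Σfm² = 223773.5
Σf(m − x̄)² = Σfm² − (Σfm)²/n = 223773.5 − 5551²/166 = 38149.3976
Population variance = 38149.3976 / 166 = 229.8156
Standard deviation = √229.8156 = 15.1597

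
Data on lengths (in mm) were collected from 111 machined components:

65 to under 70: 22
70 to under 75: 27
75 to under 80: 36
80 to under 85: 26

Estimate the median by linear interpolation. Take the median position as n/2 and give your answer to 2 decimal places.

75.90

Cumulative frequencies: 22, 49, 85, 111
n = 111; position = n/2 = 55.5.
This falls in the class 75 to under 80: L = 75, F = 49, f = 36, h = 5.
Median ≈ 75 + ((55.5 − 49) / 36) × 5 = 75.9028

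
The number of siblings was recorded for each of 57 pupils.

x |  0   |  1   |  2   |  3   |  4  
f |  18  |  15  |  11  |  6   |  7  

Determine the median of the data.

Cumulative frequencies: 18, 33, 44, 50, 57
n = 57, so the median is the value in position (n+1)/2 = 29.
Position 29 falls at value 1.

1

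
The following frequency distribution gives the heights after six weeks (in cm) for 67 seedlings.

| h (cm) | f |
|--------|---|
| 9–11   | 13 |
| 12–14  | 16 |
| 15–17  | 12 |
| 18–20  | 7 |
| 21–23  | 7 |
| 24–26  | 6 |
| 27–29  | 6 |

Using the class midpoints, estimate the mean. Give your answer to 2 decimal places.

16.94

Midpoints: 10, 13, 16, 19, 22, 25, 28
Σfm = 13×10 + 16×13 + 12×16 + 7×19 + 7×22 + 6×25 + 6×28 = 1135
n = Σf = 67
Mean = 1135 / 67 = 16.9403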